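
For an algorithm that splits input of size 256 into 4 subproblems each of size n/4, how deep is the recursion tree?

For divide and conquer with division factor 4:

Problem sizes at each level:
Level 0: 256
Level 1: 64
Level 2: 16
Level 3: 4
Level 4: 1

The root is level 0 and the size-1 base case is level 4 (the tree spans levels 0 through 4, i.e. 5 levels counting the root), so the depth is the number of divisions: log_4(256) = 4

The recursion tree depth is log_4(256) = 4. At each level, the problem size is divided by 4, so it takes 4 divisions to reduce to a base case of size 1. The algorithm makes 4 recursive calls at each level.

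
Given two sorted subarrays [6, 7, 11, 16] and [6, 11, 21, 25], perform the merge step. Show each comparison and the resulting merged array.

Merging process:

Compare 6 vs 6: take 6 from left. Merged: [6]
Compare 7 vs 6: take 6 from right. Merged: [6, 6]
Compare 7 vs 11: take 7 from left. Merged: [6, 6, 7]
Compare 11 vs 11: take 11 from left. Merged: [6, 6, 7, 11]
Compare 16 vs 11: take 11 from right. Merged: [6, 6, 7, 11, 11]
Compare 16 vs 21: take 16 from left. Merged: [6, 6, 7, 11, 11, 16]
Append remaining from right: [21, 25]. Merged: [6, 6, 7, 11, 11, 16, 21, 25]

Final merged array: [6, 6, 7, 11, 11, 16, 21, 25]
Total comparisons: 6

The merged array is [6, 6, 7, 11, 11, 16, 21, 25], requiring 6 comparisons. The merge step runs in O(n) time where n is the total number of elements.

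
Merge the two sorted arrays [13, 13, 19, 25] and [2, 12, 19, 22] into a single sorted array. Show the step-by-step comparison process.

Merging process:

Compare 13 vs 2: take 2 from right. Merged: [2]
Compare 13 vs 12: take 12 from right. Merged: [2, 12]
Compare 13 vs 19: take 13 from left. Merged: [2, 12, 13]
Compare 13 vs 19: take 13 from left. Merged: [2, 12, 13, 13]
Compare 19 vs 19: take 19 from left. Merged: [2, 12, 13, 13, 19]
Compare 25 vs 19: take 19 from right. Merged: [2, 12, 13, 13, 19, 19]
Compare 25 vs 22: take 22 from right. Merged: [2, 12, 13, 13, 19, 19, 22]
Append remaining from left: [25]. Merged: [2, 12, 13, 13, 19, 19, 22, 25]

Final merged array: [2, 12, 13, 13, 19, 19, 22, 25]
Total comparisons: 7

The merged array is [2, 12, 13, 13, 19, 19, 22, 25], requiring 7 comparisons. The merge step runs in O(n) time where n is the total number of elements.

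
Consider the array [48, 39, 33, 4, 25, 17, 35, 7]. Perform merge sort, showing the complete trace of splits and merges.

Merge sort trace:

Split: [48, 39, 33, 4, 25, 17, 35, 7] -> [48, 39, 33, 4] and [25, 17, 35, 7]
  Split: [48, 39, 33, 4] -> [48, 39] and [33, 4]
    Split: [48, 39] -> [48] and [39]
    Merge: [48] + [39] -> [39, 48]
    Split: [33, 4] -> [33] and [4]
    Merge: [33] + [4] -> [4, 33]
  Merge: [39, 48] + [4, 33] -> [4, 33, 39, 48]
  Split: [25, 17, 35, 7] -> [25, 17] and [35, 7]
    Split: [25, 17] -> [25] and [17]
    Merge: [25] + [17] -> [17, 25]
    Split: [35, 7] -> [35] and [7]
    Merge: [35] + [7] -> [7, 35]
  Merge: [17, 25] + [7, 35] -> [7, 17, 25, 35]
Merge: [4, 33, 39, 48] + [7, 17, 25, 35] -> [4, 7, 17, 25, 33, 35, 39, 48]

Final sorted array: [4, 7, 17, 25, 33, 35, 39, 48]

The merge sort proceeds by recursively splitting the array and merging sorted halves.
After all merges, the sorted array is [4, 7, 17, 25, 33, 35, 39, 48].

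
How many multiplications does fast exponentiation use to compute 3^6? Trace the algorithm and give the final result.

Computing 3^6 by squaring (build up from 3^1; each line after the first costs one multiplication):

3^1 = 3
3^2 = (3^1)^2 = 3^2 = 9
3^3 = 3 * 3^2 = 3 * 9 = 27
3^6 = (3^3)^2 = 27^2 = 729

Result: 729
Multiplications needed: 3 (3 lines after 3^1)

3^6 = 729. Using exponentiation by squaring, this requires 3 multiplications. The key idea: if the exponent is even, square the half-power; if odd, multiply by the base once.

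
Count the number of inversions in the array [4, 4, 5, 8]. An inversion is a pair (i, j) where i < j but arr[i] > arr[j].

Finding inversions in [4, 4, 5, 8]:


Total inversions: 0

The array has 0 inversions. It is already sorted.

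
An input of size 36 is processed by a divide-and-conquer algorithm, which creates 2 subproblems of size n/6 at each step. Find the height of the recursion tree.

For divide and conquer with division factor 6:

Problem sizes at each level:
Level 0: 36
Level 1: 6
Level 2: 1

The root is level 0 and the size-1 base case is level 2 (the tree spans levels 0 through 2, i.e. 3 levels counting the root), so the depth is the number of divisions: log_6(36) = 2

The recursion tree depth is log_6(36) = 2. At each level, the problem size is divided by 6, so it takes 2 divisions to reduce to a base case of size 1. The algorithm makes 2 recursive calls at each level.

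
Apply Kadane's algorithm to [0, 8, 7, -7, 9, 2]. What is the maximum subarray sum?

Using Kadane's algorithm on [0, 8, 7, -7, 9, 2]:

Scanning through the array:
Position 1 (value 8): max_ending_here = 8, max_so_far = 8
Position 2 (value 7): max_ending_here = 15, max_so_far = 15
Position 3 (value -7): max_ending_here = 8, max_so_far = 15
Position 4 (value 9): max_ending_here = 17, max_so_far = 17
Position 5 (value 2): max_ending_here = 19, max_so_far = 19

Maximum subarray: [0, 8, 7, -7, 9, 2]
Maximum sum: 19

The maximum subarray is [0, 8, 7, -7, 9, 2] with sum 19. This subarray runs from index 0 to index 5.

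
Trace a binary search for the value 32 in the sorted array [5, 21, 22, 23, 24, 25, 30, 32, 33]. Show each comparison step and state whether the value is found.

Binary search for 32 in [5, 21, 22, 23, 24, 25, 30, 32, 33]:

lo=0, hi=8, mid=4, arr[mid]=24 -> 24 < 32, search right half
lo=5, hi=8, mid=6, arr[mid]=30 -> 30 < 32, search right half
lo=7, hi=8, mid=7, arr[mid]=32 -> Found target at index 7!

Binary search finds 32 at index 7 after 3 comparisons. The search repeatedly halves the search space by comparing with the middle element.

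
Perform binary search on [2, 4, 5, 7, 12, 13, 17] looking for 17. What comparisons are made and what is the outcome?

Binary search for 17 in [2, 4, 5, 7, 12, 13, 17]:

lo=0, hi=6, mid=3, arr[mid]=7 -> 7 < 17, search right half
lo=4, hi=6, mid=5, arr[mid]=13 -> 13 < 17, search right half
lo=6, hi=6, mid=6, arr[mid]=17 -> Found target at index 6!

Binary search finds 17 at index 6 after 3 comparisons. The search repeatedly halves the search space by comparing with the middle element.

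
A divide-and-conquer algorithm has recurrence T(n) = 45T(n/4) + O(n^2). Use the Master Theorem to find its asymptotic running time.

Master Theorem for T(n) = 45T(n/4) + O(n^2):

a = 45, b = 4, c = 2
log_b(a) = log_4(45) = 2.7459

Case 1: c = 2 < log_4(45) = 2.7459
T(n) = O(n^(log_4 45))

For T(n) = 45T(n/4) + O(n^2): log_4(45) = 2.7459. This is Case 1 of the Master Theorem (c < log_b(a), work dominated by leaves), giving O(n^(log_4 45)).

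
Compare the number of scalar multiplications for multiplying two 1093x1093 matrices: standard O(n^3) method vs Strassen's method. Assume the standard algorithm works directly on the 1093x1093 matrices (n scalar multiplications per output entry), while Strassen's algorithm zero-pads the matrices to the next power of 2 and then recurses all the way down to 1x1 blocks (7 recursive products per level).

Matrix multiplication for 1093x1093 matrices:

Strassen's algorithm requires power-of-2 dimensions. Pad 1093x1093 to 2048x2048 (next power of 2).

Standard algorithm: 1093^3 = 1305751357 multiplications
Strassen's algorithm: 7^(log2(2048)) = 7^11 = 1977326743 multiplications
Difference: 1305751357 - 1977326743 = -671575386 (Strassen uses MORE here due to padding overhead — for small or just-over-power-of-2 n, padding can outweigh the per-level savings)

Standard: 1305751357 multiplications (1093^3). Strassen: 1977326743 multiplications (7^11, after padding to 2048x2048). Strassen reduces 8 recursive multiplications to 7 at each level.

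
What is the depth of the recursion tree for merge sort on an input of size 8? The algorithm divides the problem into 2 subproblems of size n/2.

For divide and conquer with division factor 2:

Problem sizes at each level:
Level 0: 8
Level 1: 4
Level 2: 2
Level 3: 1

The root is level 0 and the size-1 base case is level 3 (the tree spans levels 0 through 3, i.e. 4 levels counting the root), so the depth is the number of divisions: log_2(8) = 3

The recursion tree depth is log_2(8) = 3. At each level, the problem size is divided by 2, so it takes 3 divisions to reduce to a base case of size 1. The algorithm makes 2 recursive calls at each level.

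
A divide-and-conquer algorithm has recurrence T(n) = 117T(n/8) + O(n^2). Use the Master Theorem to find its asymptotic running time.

Master Theorem for T(n) = 117T(n/8) + O(n^2):

a = 117, b = 8, c = 2
log_b(a) = log_8(117) = 2.2901

Case 1: c = 2 < log_8(117) = 2.2901
T(n) = O(n^(log_8 117))

For T(n) = 117T(n/8) + O(n^2): log_8(117) = 2.2901. This is Case 1 of the Master Theorem (c < log_b(a), work dominated by leaves), giving O(n^(log_8 117)).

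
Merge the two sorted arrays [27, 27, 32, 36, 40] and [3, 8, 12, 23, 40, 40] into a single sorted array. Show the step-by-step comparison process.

Merging process:

Compare 27 vs 3: take 3 from right. Merged: [3]
Compare 27 vs 8: take 8 from right. Merged: [3, 8]
Compare 27 vs 12: take 12 from right. Merged: [3, 8, 12]
Compare 27 vs 23: take 23 from right. Merged: [3, 8, 12, 23]
Compare 27 vs 40: take 27 from left. Merged: [3, 8, 12, 23, 27]
Compare 27 vs 40: take 27 from left. Merged: [3, 8, 12, 23, 27, 27]
Compare 32 vs 40: take 32 from left. Merged: [3, 8, 12, 23, 27, 27, 32]
Compare 36 vs 40: take 36 from left. Merged: [3, 8, 12, 23, 27, 27, 32, 36]
Compare 40 vs 40: take 40 from left. Merged: [3, 8, 12, 23, 27, 27, 32, 36, 40]
Append remaining from right: [40, 40]. Merged: [3, 8, 12, 23, 27, 27, 32, 36, 40, 40, 40]

Final merged array: [3, 8, 12, 23, 27, 27, 32, 36, 40, 40, 40]
Total comparisons: 9

The merged array is [3, 8, 12, 23, 27, 27, 32, 36, 40, 40, 40], requiring 9 comparisons. The merge step runs in O(n) time where n is the total number of elements.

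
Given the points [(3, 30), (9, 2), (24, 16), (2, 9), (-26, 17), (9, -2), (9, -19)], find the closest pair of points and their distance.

Computing all pairwise distances among 7 points:

d((3, 30), (9, 2)) = 28.6356
d((3, 30), (24, 16)) = 25.2389
d((3, 30), (2, 9)) = 21.0238
d((3, 30), (-26, 17)) = 31.7805
d((3, 30), (9, -2)) = 32.5576
d((3, 30), (9, -19)) = 49.366
d((9, 2), (24, 16)) = 20.5183
d((9, 2), (2, 9)) = 9.8995
d((9, 2), (-26, 17)) = 38.0789
d((9, 2), (9, -2)) = 4.0 <-- minimum
d((9, 2), (9, -19)) = 21.0
d((24, 16), (2, 9)) = 23.0868
d((24, 16), (-26, 17)) = 50.01
d((24, 16), (9, -2)) = 23.4307
d((24, 16), (9, -19)) = 38.0789
d((2, 9), (-26, 17)) = 29.1204
d((2, 9), (9, -2)) = 13.0384
d((2, 9), (9, -19)) = 28.8617
d((-26, 17), (9, -2)) = 39.8246
d((-26, 17), (9, -19)) = 50.2096
d((9, -2), (9, -19)) = 17.0

Closest pair: (9, 2) and (9, -2) with distance 4.0

The closest pair is (9, 2) and (9, -2) with Euclidean distance 4.0. For 7 points, brute-force pairwise comparison is shown above. For large n, the divide-and-conquer algorithm (sort by x, recurse on halves, check the dividing strip) achieves O(n log n).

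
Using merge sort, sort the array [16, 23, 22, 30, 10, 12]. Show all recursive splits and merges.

Merge sort trace:

Split: [16, 23, 22, 30, 10, 12] -> [16, 23, 22] and [30, 10, 12]
  Split: [16, 23, 22] -> [16] and [23, 22]
    Split: [23, 22] -> [23] and [22]
    Merge: [23] + [22] -> [22, 23]
  Merge: [16] + [22, 23] -> [16, 22, 23]
  Split: [30, 10, 12] -> [30] and [10, 12]
    Split: [10, 12] -> [10] and [12]
    Merge: [10] + [12] -> [10, 12]
  Merge: [30] + [10, 12] -> [10, 12, 30]
Merge: [16, 22, 23] + [10, 12, 30] -> [10, 12, 16, 22, 23, 30]

Final sorted array: [10, 12, 16, 22, 23, 30]

The merge sort proceeds by recursively splitting the array and merging sorted halves.
After all merges, the sorted array is [10, 12, 16, 22, 23, 30].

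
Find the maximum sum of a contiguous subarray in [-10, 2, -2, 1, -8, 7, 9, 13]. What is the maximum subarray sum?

Using Kadane's algorithm on [-10, 2, -2, 1, -8, 7, 9, 13]:

Scanning through the array:
Position 1 (value 2): max_ending_here = 2, max_so_far = 2
Position 2 (value -2): max_ending_here = 0, max_so_far = 2
Position 3 (value 1): max_ending_here = 1, max_so_far = 2
Position 4 (value -8): max_ending_here = -7, max_so_far = 2
Position 5 (value 7): max_ending_here = 7, max_so_far = 7
Position 6 (value 9): max_ending_here = 16, max_so_far = 16
Position 7 (value 13): max_ending_here = 29, max_so_far = 29

Maximum subarray: [7, 9, 13]
Maximum sum: 29

The maximum subarray is [7, 9, 13] with sum 29. This subarray runs from index 5 to index 7.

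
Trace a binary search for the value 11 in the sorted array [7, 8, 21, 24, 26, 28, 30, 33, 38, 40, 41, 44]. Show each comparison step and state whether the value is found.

Binary search for 11 in [7, 8, 21, 24, 26, 28, 30, 33, 38, 40, 41, 44]:

lo=0, hi=11, mid=5, arr[mid]=28 -> 28 > 11, search left half
lo=0, hi=4, mid=2, arr[mid]=21 -> 21 > 11, search left half
lo=0, hi=1, mid=0, arr[mid]=7 -> 7 < 11, search right half
lo=1, hi=1, mid=1, arr[mid]=8 -> 8 < 11, search right half
lo=2 > hi=1, target 11 not found

Binary search determines that 11 is not in the array after 4 comparisons. The search space was exhausted without finding the target.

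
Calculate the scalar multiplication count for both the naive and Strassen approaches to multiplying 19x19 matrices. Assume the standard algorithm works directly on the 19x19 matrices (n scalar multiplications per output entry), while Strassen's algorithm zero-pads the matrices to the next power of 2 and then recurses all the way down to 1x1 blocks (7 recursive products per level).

Matrix multiplication for 19x19 matrices:

Strassen's algorithm requires power-of-2 dimensions. Pad 19x19 to 32x32 (next power of 2).

Standard algorithm: 19^3 = 6859 multiplications
Strassen's algorithm: 7^(log2(32)) = 7^5 = 16807 multiplications
Difference: 6859 - 16807 = -9948 (Strassen uses MORE here due to padding overhead — for small or just-over-power-of-2 n, padding can outweigh the per-level savings)

Standard: 6859 multiplications (19^3). Strassen: 16807 multiplications (7^5, after padding to 32x32). Strassen reduces 8 recursive multiplications to 7 at each level.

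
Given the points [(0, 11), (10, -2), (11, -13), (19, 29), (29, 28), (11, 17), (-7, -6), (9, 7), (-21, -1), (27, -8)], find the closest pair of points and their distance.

Computing all pairwise distances among 10 points:

d((0, 11), (10, -2)) = 16.4012
d((0, 11), (11, -13)) = 26.4008
d((0, 11), (19, 29)) = 26.1725
d((0, 11), (29, 28)) = 33.6155
d((0, 11), (11, 17)) = 12.53
d((0, 11), (-7, -6)) = 18.3848
d((0, 11), (9, 7)) = 9.8489
d((0, 11), (-21, -1)) = 24.1868
d((0, 11), (27, -8)) = 33.0151
d((10, -2), (11, -13)) = 11.0454
d((10, -2), (19, 29)) = 32.28
d((10, -2), (29, 28)) = 35.5106
d((10, -2), (11, 17)) = 19.0263
d((10, -2), (-7, -6)) = 17.4642
d((10, -2), (9, 7)) = 9.0554 <-- minimum
d((10, -2), (-21, -1)) = 31.0161
d((10, -2), (27, -8)) = 18.0278
d((11, -13), (19, 29)) = 42.7551
d((11, -13), (29, 28)) = 44.7772
d((11, -13), (11, 17)) = 30.0
d((11, -13), (-7, -6)) = 19.3132
d((11, -13), (9, 7)) = 20.0998
d((11, -13), (-21, -1)) = 34.176
d((11, -13), (27, -8)) = 16.7631
d((19, 29), (29, 28)) = 10.0499
d((19, 29), (11, 17)) = 14.4222
d((19, 29), (-7, -6)) = 43.6005
d((19, 29), (9, 7)) = 24.1661
d((19, 29), (-21, -1)) = 50.0
d((19, 29), (27, -8)) = 37.855
d((29, 28), (11, 17)) = 21.095
d((29, 28), (-7, -6)) = 49.5177
d((29, 28), (9, 7)) = 29.0
d((29, 28), (-21, -1)) = 57.8014
d((29, 28), (27, -8)) = 36.0555
d((11, 17), (-7, -6)) = 29.2062
d((11, 17), (9, 7)) = 10.198
d((11, 17), (-21, -1)) = 36.7151
d((11, 17), (27, -8)) = 29.6816
d((-7, -6), (9, 7)) = 20.6155
d((-7, -6), (-21, -1)) = 14.8661
d((-7, -6), (27, -8)) = 34.0588
d((9, 7), (-21, -1)) = 31.0483
d((9, 7), (27, -8)) = 23.4307
d((-21, -1), (27, -8)) = 48.5077

Closest pair: (10, -2) and (9, 7) with distance 9.0554

The closest pair is (10, -2) and (9, 7) with Euclidean distance 9.0554. For 10 points, brute-force pairwise comparison is shown above. For large n, the divide-and-conquer algorithm (sort by x, recurse on halves, check the dividing strip) achieves O(n log n).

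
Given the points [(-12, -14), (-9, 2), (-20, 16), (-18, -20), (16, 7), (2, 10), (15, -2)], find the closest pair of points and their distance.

Computing all pairwise distances among 7 points:

d((-12, -14), (-9, 2)) = 16.2788
d((-12, -14), (-20, 16)) = 31.0483
d((-12, -14), (-18, -20)) = 8.4853 <-- minimum
d((-12, -14), (16, 7)) = 35.0
d((-12, -14), (2, 10)) = 27.7849
d((-12, -14), (15, -2)) = 29.5466
d((-9, 2), (-20, 16)) = 17.8045
d((-9, 2), (-18, -20)) = 23.7697
d((-9, 2), (16, 7)) = 25.4951
d((-9, 2), (2, 10)) = 13.6015
d((-9, 2), (15, -2)) = 24.3311
d((-20, 16), (-18, -20)) = 36.0555
d((-20, 16), (16, 7)) = 37.108
d((-20, 16), (2, 10)) = 22.8035
d((-20, 16), (15, -2)) = 39.3573
d((-18, -20), (16, 7)) = 43.4166
d((-18, -20), (2, 10)) = 36.0555
d((-18, -20), (15, -2)) = 37.5899
d((16, 7), (2, 10)) = 14.3178
d((16, 7), (15, -2)) = 9.0554
d((2, 10), (15, -2)) = 17.6918

Closest pair: (-12, -14) and (-18, -20) with distance 8.4853

The closest pair is (-12, -14) and (-18, -20) with Euclidean distance 8.4853. For 7 points, brute-force pairwise comparison is shown above. For large n, the divide-and-conquer algorithm (sort by x, recurse on halves, check the dividing strip) achieves O(n log n).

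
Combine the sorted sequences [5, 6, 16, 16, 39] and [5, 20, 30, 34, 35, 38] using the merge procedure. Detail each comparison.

Merging process:

Compare 5 vs 5: take 5 from left. Merged: [5]
Compare 6 vs 5: take 5 from right. Merged: [5, 5]
Compare 6 vs 20: take 6 from left. Merged: [5, 5, 6]
Compare 16 vs 20: take 16 from left. Merged: [5, 5, 6, 16]
Compare 16 vs 20: take 16 from left. Merged: [5, 5, 6, 16, 16]
Compare 39 vs 20: take 20 from right. Merged: [5, 5, 6, 16, 16, 20]
Compare 39 vs 30: take 30 from right. Merged: [5, 5, 6, 16, 16, 20, 30]
Compare 39 vs 34: take 34 from right. Merged: [5, 5, 6, 16, 16, 20, 30, 34]
Compare 39 vs 35: take 35 from right. Merged: [5, 5, 6, 16, 16, 20, 30, 34, 35]
Compare 39 vs 38: take 38 from right. Merged: [5, 5, 6, 16, 16, 20, 30, 34, 35, 38]
Append remaining from left: [39]. Merged: [5, 5, 6, 16, 16, 20, 30, 34, 35, 38, 39]

Final merged array: [5, 5, 6, 16, 16, 20, 30, 34, 35, 38, 39]
Total comparisons: 10

The merged array is [5, 5, 6, 16, 16, 20, 30, 34, 35, 38, 39], requiring 10 comparisons. The merge step runs in O(n) time where n is the total number of elements.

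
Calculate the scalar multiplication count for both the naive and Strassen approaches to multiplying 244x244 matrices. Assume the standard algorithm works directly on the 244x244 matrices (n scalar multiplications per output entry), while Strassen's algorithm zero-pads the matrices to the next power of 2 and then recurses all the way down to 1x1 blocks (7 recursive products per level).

Matrix multiplication for 244x244 matrices:

Strassen's algorithm requires power-of-2 dimensions. Pad 244x244 to 256x256 (next power of 2).

Standard algorithm: 244^3 = 14526784 multiplications
Strassen's algorithm: 7^(log2(256)) = 7^8 = 5764801 multiplications
Savings: 14526784 - 5764801 = 8761983 multiplications

Standard: 14526784 multiplications (244^3). Strassen: 5764801 multiplications (7^8, after padding to 256x256). Strassen reduces 8 recursive multiplications to 7 at each level.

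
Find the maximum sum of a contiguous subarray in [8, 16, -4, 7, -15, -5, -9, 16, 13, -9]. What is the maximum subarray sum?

Using Kadane's algorithm on [8, 16, -4, 7, -15, -5, -9, 16, 13, -9]:

Scanning through the array:
Position 1 (value 16): max_ending_here = 24, max_so_far = 24
Position 2 (value -4): max_ending_here = 20, max_so_far = 24
Position 3 (value 7): max_ending_here = 27, max_so_far = 27
Position 4 (value -15): max_ending_here = 12, max_so_far = 27
Position 5 (value -5): max_ending_here = 7, max_so_far = 27
Position 6 (value -9): max_ending_here = -2, max_so_far = 27
Position 7 (value 16): max_ending_here = 16, max_so_far = 27
Position 8 (value 13): max_ending_here = 29, max_so_far = 29
Position 9 (value -9): max_ending_here = 20, max_so_far = 29

Maximum subarray: [16, 13]
Maximum sum: 29

The maximum subarray is [16, 13] with sum 29. This subarray runs from index 7 to index 8.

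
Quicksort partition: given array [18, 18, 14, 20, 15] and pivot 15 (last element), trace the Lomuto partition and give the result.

Lomuto partition with pivot = 15:

Initial array: [18, 18, 14, 20, 15]

arr[0]=18 > 15: no swap
arr[1]=18 > 15: no swap
arr[2]=14 <= 15: swap with position 0, array becomes [14, 18, 18, 20, 15]
arr[3]=20 > 15: no swap

Place pivot at position 1: [14, 15, 18, 20, 18]
Pivot position: 1

After partitioning with pivot 15, the array becomes [14, 15, 18, 20, 18]. The pivot is placed at index 1. All elements to the left of the pivot are <= 15, and all elements to the right are > 15.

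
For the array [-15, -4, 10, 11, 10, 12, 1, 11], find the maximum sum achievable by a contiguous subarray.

Using Kadane's algorithm on [-15, -4, 10, 11, 10, 12, 1, 11]:

Scanning through the array:
Position 1 (value -4): max_ending_here = -4, max_so_far = -4
Position 2 (value 10): max_ending_here = 10, max_so_far = 10
Position 3 (value 11): max_ending_here = 21, max_so_far = 21
Position 4 (value 10): max_ending_here = 31, max_so_far = 31
Position 5 (value 12): max_ending_here = 43, max_so_far = 43
Position 6 (value 1): max_ending_here = 44, max_so_far = 44
Position 7 (value 11): max_ending_here = 55, max_so_far = 55

Maximum subarray: [10, 11, 10, 12, 1, 11]
Maximum sum: 55

The maximum subarray is [10, 11, 10, 12, 1, 11] with sum 55. This subarray runs from index 2 to index 7.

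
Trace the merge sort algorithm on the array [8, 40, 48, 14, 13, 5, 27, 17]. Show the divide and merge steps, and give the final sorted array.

Merge sort trace:

Split: [8, 40, 48, 14, 13, 5, 27, 17] -> [8, 40, 48, 14] and [13, 5, 27, 17]
  Split: [8, 40, 48, 14] -> [8, 40] and [48, 14]
    Split: [8, 40] -> [8] and [40]
    Merge: [8] + [40] -> [8, 40]
    Split: [48, 14] -> [48] and [14]
    Merge: [48] + [14] -> [14, 48]
  Merge: [8, 40] + [14, 48] -> [8, 14, 40, 48]
  Split: [13, 5, 27, 17] -> [13, 5] and [27, 17]
    Split: [13, 5] -> [13] and [5]
    Merge: [13] + [5] -> [5, 13]
    Split: [27, 17] -> [27] and [17]
    Merge: [27] + [17] -> [17, 27]
  Merge: [5, 13] + [17, 27] -> [5, 13, 17, 27]
Merge: [8, 14, 40, 48] + [5, 13, 17, 27] -> [5, 8, 13, 14, 17, 27, 40, 48]

Final sorted array: [5, 8, 13, 14, 17, 27, 40, 48]

The merge sort proceeds by recursively splitting the array and merging sorted halves.
After all merges, the sorted array is [5, 8, 13, 14, 17, 27, 40, 48].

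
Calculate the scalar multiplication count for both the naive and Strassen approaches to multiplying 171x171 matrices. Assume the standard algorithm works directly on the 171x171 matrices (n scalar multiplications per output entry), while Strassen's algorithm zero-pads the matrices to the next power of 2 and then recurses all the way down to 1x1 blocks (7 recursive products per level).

Matrix multiplication for 171x171 matrices:

Strassen's algorithm requires power-of-2 dimensions. Pad 171x171 to 256x256 (next power of 2).

Standard algorithm: 171^3 = 5000211 multiplications
Strassen's algorithm: 7^(log2(256)) = 7^8 = 5764801 multiplications
Difference: 5000211 - 5764801 = -764590 (Strassen uses MORE here due to padding overhead — for small or just-over-power-of-2 n, padding can outweigh the per-level savings)

Standard: 5000211 multiplications (171^3). Strassen: 5764801 multiplications (7^8, after padding to 256x256). Strassen reduces 8 recursive multiplications to 7 at each level.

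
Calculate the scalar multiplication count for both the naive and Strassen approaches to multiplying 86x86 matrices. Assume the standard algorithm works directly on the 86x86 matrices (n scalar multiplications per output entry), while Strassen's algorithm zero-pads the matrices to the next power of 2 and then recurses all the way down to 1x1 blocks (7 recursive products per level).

Matrix multiplication for 86x86 matrices:

Strassen's algorithm requires power-of-2 dimensions. Pad 86x86 to 128x128 (next power of 2).

Standard algorithm: 86^3 = 636056 multiplications
Strassen's algorithm: 7^(log2(128)) = 7^7 = 823543 multiplications
Difference: 636056 - 823543 = -187487 (Strassen uses MORE here due to padding overhead — for small or just-over-power-of-2 n, padding can outweigh the per-level savings)

Standard: 636056 multiplications (86^3). Strassen: 823543 multiplications (7^7, after padding to 128x128). Strassen reduces 8 recursive multiplications to 7 at each level.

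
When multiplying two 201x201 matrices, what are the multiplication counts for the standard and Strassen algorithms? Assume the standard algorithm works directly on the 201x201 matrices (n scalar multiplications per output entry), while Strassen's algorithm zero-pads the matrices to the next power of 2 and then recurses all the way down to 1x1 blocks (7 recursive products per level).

Matrix multiplication for 201x201 matrices:

Strassen's algorithm requires power-of-2 dimensions. Pad 201x201 to 256x256 (next power of 2).

Standard algorithm: 201^3 = 8120601 multiplications
Strassen's algorithm: 7^(log2(256)) = 7^8 = 5764801 multiplications
Savings: 8120601 - 5764801 = 2355800 multiplications

Standard: 8120601 multiplications (201^3). Strassen: 5764801 multiplications (7^8, after padding to 256x256). Strassen reduces 8 recursive multiplications to 7 at each level.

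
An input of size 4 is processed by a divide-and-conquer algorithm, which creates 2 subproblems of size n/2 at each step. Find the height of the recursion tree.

For divide and conquer with division factor 2:

Problem sizes at each level:
Level 0: 4
Level 1: 2
Level 2: 1

The root is level 0 and the size-1 base case is level 2 (the tree spans levels 0 through 2, i.e. 3 levels counting the root), so the depth is the number of divisions: log_2(4) = 2

The recursion tree depth is log_2(4) = 2. At each level, the problem size is divided by 2, so it takes 2 divisions to reduce to a base case of size 1. The algorithm makes 2 recursive calls at each level.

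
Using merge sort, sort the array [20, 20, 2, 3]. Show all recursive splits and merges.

Merge sort trace:

Split: [20, 20, 2, 3] -> [20, 20] and [2, 3]
  Split: [20, 20] -> [20] and [20]
  Merge: [20] + [20] -> [20, 20]
  Split: [2, 3] -> [2] and [3]
  Merge: [2] + [3] -> [2, 3]
Merge: [20, 20] + [2, 3] -> [2, 3, 20, 20]

Final sorted array: [2, 3, 20, 20]

The merge sort proceeds by recursively splitting the array and merging sorted halves.
After all merges, the sorted array is [2, 3, 20, 20].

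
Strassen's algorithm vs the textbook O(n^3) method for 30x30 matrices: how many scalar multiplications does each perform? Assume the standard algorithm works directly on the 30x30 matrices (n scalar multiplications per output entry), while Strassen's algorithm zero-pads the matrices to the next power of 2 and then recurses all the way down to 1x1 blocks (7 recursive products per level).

Matrix multiplication for 30x30 matrices:

Strassen's algorithm requires power-of-2 dimensions. Pad 30x30 to 32x32 (next power of 2).

Standard algorithm: 30^3 = 27000 multiplications
Strassen's algorithm: 7^(log2(32)) = 7^5 = 16807 multiplications
Savings: 27000 - 16807 = 10193 multiplications

Standard: 27000 multiplications (30^3). Strassen: 16807 multiplications (7^5, after padding to 32x32). Strassen reduces 8 recursive multiplications to 7 at each level.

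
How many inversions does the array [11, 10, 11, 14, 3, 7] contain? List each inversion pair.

Finding inversions in [11, 10, 11, 14, 3, 7]:

(0, 1): arr[0]=11 > arr[1]=10
(0, 4): arr[0]=11 > arr[4]=3
(0, 5): arr[0]=11 > arr[5]=7
(1, 4): arr[1]=10 > arr[4]=3
(1, 5): arr[1]=10 > arr[5]=7
(2, 4): arr[2]=11 > arr[4]=3
(2, 5): arr[2]=11 > arr[5]=7
(3, 4): arr[3]=14 > arr[4]=3
(3, 5): arr[3]=14 > arr[5]=7

Total inversions: 9

The array has 9 inversion(s): (0,1), (0,4), (0,5), (1,4), (1,5), (2,4), (2,5), (3,4), (3,5). Each pair (i,j) satisfies i < j and arr[i] > arr[j].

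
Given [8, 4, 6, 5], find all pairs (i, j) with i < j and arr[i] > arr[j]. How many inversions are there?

Finding inversions in [8, 4, 6, 5]:

(0, 1): arr[0]=8 > arr[1]=4
(0, 2): arr[0]=8 > arr[2]=6
(0, 3): arr[0]=8 > arr[3]=5
(2, 3): arr[2]=6 > arr[3]=5

Total inversions: 4

The array has 4 inversion(s): (0,1), (0,2), (0,3), (2,3). Each pair (i,j) satisfies i < j and arr[i] > arr[j].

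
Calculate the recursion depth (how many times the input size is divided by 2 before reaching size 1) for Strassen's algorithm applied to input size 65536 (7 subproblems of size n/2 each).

For divide and conquer with division factor 2:

Problem sizes at each level:
Level 0: 65536
Level 1: 32768
Level 2: 16384
Level 3: 8192
Level 4: 4096
Level 5: 2048
Level 6: 1024
Level 7: 512
Level 8: 256
Level 9: 128
Level 10: 64
Level 11: 32
Level 12: 16
Level 13: 8
Level 14: 4
Level 15: 2
Level 16: 1

The root is level 0 and the size-1 base case is level 16 (the tree spans levels 0 through 16, i.e. 17 levels counting the root), so the depth is the number of divisions: log_2(65536) = 16

The recursion tree depth is log_2(65536) = 16. At each level, the problem size is divided by 2, so it takes 16 divisions to reduce to a base case of size 1. The algorithm makes 7 recursive calls at each level.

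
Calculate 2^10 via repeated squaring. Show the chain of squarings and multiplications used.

Computing 2^10 by squaring (build up from 2^1; each line after the first costs one multiplication):

2^1 = 2
2^2 = (2^1)^2 = 2^2 = 4
2^4 = (2^2)^2 = 4^2 = 16
2^5 = 2 * 2^4 = 2 * 16 = 32
2^10 = (2^5)^2 = 32^2 = 1024

Result: 1024
Multiplications needed: 4 (4 lines after 2^1)

2^10 = 1024. Using exponentiation by squaring, this requires 4 multiplications. The key idea: if the exponent is even, square the half-power; if odd, multiply by the base once.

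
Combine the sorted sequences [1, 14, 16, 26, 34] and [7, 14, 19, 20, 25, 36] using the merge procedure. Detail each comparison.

Merging process:

Compare 1 vs 7: take 1 from left. Merged: [1]
Compare 14 vs 7: take 7 from right. Merged: [1, 7]
Compare 14 vs 14: take 14 from left. Merged: [1, 7, 14]
Compare 16 vs 14: take 14 from right. Merged: [1, 7, 14, 14]
Compare 16 vs 19: take 16 from left. Merged: [1, 7, 14, 14, 16]
Compare 26 vs 19: take 19 from right. Merged: [1, 7, 14, 14, 16, 19]
Compare 26 vs 20: take 20 from right. Merged: [1, 7, 14, 14, 16, 19, 20]
Compare 26 vs 25: take 25 from right. Merged: [1, 7, 14, 14, 16, 19, 20, 25]
Compare 26 vs 36: take 26 from left. Merged: [1, 7, 14, 14, 16, 19, 20, 25, 26]
Compare 34 vs 36: take 34 from left. Merged: [1, 7, 14, 14, 16, 19, 20, 25, 26, 34]
Append remaining from right: [36]. Merged: [1, 7, 14, 14, 16, 19, 20, 25, 26, 34, 36]

Final merged array: [1, 7, 14, 14, 16, 19, 20, 25, 26, 34, 36]
Total comparisons: 10

The merged array is [1, 7, 14, 14, 16, 19, 20, 25, 26, 34, 36], requiring 10 comparisons. The merge step runs in O(n) time where n is the total number of elements.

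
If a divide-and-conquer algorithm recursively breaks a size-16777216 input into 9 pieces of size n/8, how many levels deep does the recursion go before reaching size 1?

For divide and conquer with division factor 8:

Problem sizes at each level:
Level 0: 16777216
Level 1: 2097152
Level 2: 262144
Level 3: 32768
Level 4: 4096
Level 5: 512
Level 6: 64
Level 7: 8
Level 8: 1

The root is level 0 and the size-1 base case is level 8 (the tree spans levels 0 through 8, i.e. 9 levels counting the root), so the depth is the number of divisions: log_8(16777216) = 8

The recursion tree depth is log_8(16777216) = 8. At each level, the problem size is divided by 8, so it takes 8 divisions to reduce to a base case of size 1. The algorithm makes 9 recursive calls at each level.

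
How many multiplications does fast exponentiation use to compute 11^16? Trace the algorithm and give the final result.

Computing 11^16 by squaring (build up from 11^1; each line after the first costs one multiplication):

11^1 = 11
11^2 = (11^1)^2 = 11^2 = 121
11^4 = (11^2)^2 = 121^2 = 14641
11^8 = (11^4)^2 = 14641^2 = 214358881
11^16 = (11^8)^2 = 214358881^2 = 45949729863572161

Result: 45949729863572161
Multiplications needed: 4 (4 lines after 11^1)

11^16 = 45949729863572161. Using exponentiation by squaring, this requires 4 multiplications. The key idea: if the exponent is even, square the half-power; if odd, multiply by the base once.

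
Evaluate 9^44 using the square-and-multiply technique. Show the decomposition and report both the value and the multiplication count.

Computing 9^44 by squaring (build up from 9^1; each line after the first costs one multiplication):

9^1 = 9
9^2 = (9^1)^2 = 9^2 = 81
9^4 = (9^2)^2 = 81^2 = 6561
9^5 = 9 * 9^4 = 9 * 6561 = 59049
9^10 = (9^5)^2 = 59049^2 = 3486784401
9^11 = 9 * 9^10 = 9 * 3486784401 = 31381059609
9^22 = (9^11)^2 = 31381059609^2 = 984770902183611232881
9^44 = (9^22)^2 = 984770902183611232881^2 = 969773729787523602876821942164080815560161

Result: 969773729787523602876821942164080815560161
Multiplications needed: 7 (7 lines after 9^1)

9^44 = 969773729787523602876821942164080815560161. Using exponentiation by squaring, this requires 7 multiplications. The key idea: if the exponent is even, square the half-power; if odd, multiply by the base once.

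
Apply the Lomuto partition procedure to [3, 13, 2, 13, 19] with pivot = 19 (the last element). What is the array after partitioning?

Lomuto partition with pivot = 19:

Initial array: [3, 13, 2, 13, 19]

arr[0]=3 <= 19: swap with position 0, array becomes [3, 13, 2, 13, 19]
arr[1]=13 <= 19: swap with position 1, array becomes [3, 13, 2, 13, 19]
arr[2]=2 <= 19: swap with position 2, array becomes [3, 13, 2, 13, 19]
arr[3]=13 <= 19: swap with position 3, array becomes [3, 13, 2, 13, 19]

Place pivot at position 4: [3, 13, 2, 13, 19]
Pivot position: 4

After partitioning with pivot 19, the array becomes [3, 13, 2, 13, 19]. The pivot is placed at index 4. All elements to the left of the pivot are <= 19, and all elements to the right are > 19.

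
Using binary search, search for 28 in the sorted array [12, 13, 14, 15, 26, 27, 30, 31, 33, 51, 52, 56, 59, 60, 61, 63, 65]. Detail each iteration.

Binary search for 28 in [12, 13, 14, 15, 26, 27, 30, 31, 33, 51, 52, 56, 59, 60, 61, 63, 65]:

lo=0, hi=16, mid=8, arr[mid]=33 -> 33 > 28, search left half
lo=0, hi=7, mid=3, arr[mid]=15 -> 15 < 28, search right half
lo=4, hi=7, mid=5, arr[mid]=27 -> 27 < 28, search right half
lo=6, hi=7, mid=6, arr[mid]=30 -> 30 > 28, search left half
lo=6 > hi=5, target 28 not found

Binary search determines that 28 is not in the array after 4 comparisons. The search space was exhausted without finding the target.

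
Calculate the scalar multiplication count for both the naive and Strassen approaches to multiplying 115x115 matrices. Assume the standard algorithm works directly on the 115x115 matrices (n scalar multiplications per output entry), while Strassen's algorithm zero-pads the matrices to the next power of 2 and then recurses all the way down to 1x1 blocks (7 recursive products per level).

Matrix multiplication for 115x115 matrices:

Strassen's algorithm requires power-of-2 dimensions. Pad 115x115 to 128x128 (next power of 2).

Standard algorithm: 115^3 = 1520875 multiplications
Strassen's algorithm: 7^(log2(128)) = 7^7 = 823543 multiplications
Savings: 1520875 - 823543 = 697332 multiplications

Standard: 1520875 multiplications (115^3). Strassen: 823543 multiplications (7^7, after padding to 128x128). Strassen reduces 8 recursive multiplications to 7 at each level.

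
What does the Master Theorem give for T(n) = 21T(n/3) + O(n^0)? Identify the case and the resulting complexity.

Master Theorem for T(n) = 21T(n/3) + O(n^0):

a = 21, b = 3, c = 0
log_b(a) = log_3(21) = 2.7712

Case 1: c = 0 < log_3(21) = 2.7712
T(n) = O(n^(log_3 21))

For T(n) = 21T(n/3) + O(n^0): log_3(21) = 2.7712. This is Case 1 of the Master Theorem (c < log_b(a), work dominated by leaves), giving O(n^(log_3 21)).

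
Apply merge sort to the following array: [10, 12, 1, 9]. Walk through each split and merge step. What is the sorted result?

Merge sort trace:

Split: [10, 12, 1, 9] -> [10, 12] and [1, 9]
  Split: [10, 12] -> [10] and [12]
  Merge: [10] + [12] -> [10, 12]
  Split: [1, 9] -> [1] and [9]
  Merge: [1] + [9] -> [1, 9]
Merge: [10, 12] + [1, 9] -> [1, 9, 10, 12]

Final sorted array: [1, 9, 10, 12]

The merge sort proceeds by recursively splitting the array and merging sorted halves.
After all merges, the sorted array is [1, 9, 10, 12].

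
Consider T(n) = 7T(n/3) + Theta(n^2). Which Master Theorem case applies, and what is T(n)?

Master Theorem for T(n) = 7T(n/3) + O(n^2):

a = 7, b = 3, c = 2
log_b(a) = log_3(7) = 1.7712

Case 3: c = 2 > log_3(7) = 1.7712
T(n) = O(n^2) = O(n^2)

For T(n) = 7T(n/3) + O(n^2): log_3(7) = 1.7712. This is Case 3 of the Master Theorem (c > log_b(a), work dominated by root), giving O(n^2).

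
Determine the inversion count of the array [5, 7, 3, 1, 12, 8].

Finding inversions in [5, 7, 3, 1, 12, 8]:

(0, 2): arr[0]=5 > arr[2]=3
(0, 3): arr[0]=5 > arr[3]=1
(1, 2): arr[1]=7 > arr[2]=3
(1, 3): arr[1]=7 > arr[3]=1
(2, 3): arr[2]=3 > arr[3]=1
(4, 5): arr[4]=12 > arr[5]=8

Total inversions: 6

The array has 6 inversion(s): (0,2), (0,3), (1,2), (1,3), (2,3), (4,5). Each pair (i,j) satisfies i < j and arr[i] > arr[j].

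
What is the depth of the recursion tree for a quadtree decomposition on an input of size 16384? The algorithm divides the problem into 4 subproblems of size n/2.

For divide and conquer with division factor 2:

Problem sizes at each level:
Level 0: 16384
Level 1: 8192
Level 2: 4096
Level 3: 2048
Level 4: 1024
Level 5: 512
Level 6: 256
Level 7: 128
Level 8: 64
Level 9: 32
Level 10: 16
Level 11: 8
Level 12: 4
Level 13: 2
Level 14: 1

The root is level 0 and the size-1 base case is level 14 (the tree spans levels 0 through 14, i.e. 15 levels counting the root), so the depth is the number of divisions: log_2(16384) = 14

The recursion tree depth is log_2(16384) = 14. At each level, the problem size is divided by 2, so it takes 14 divisions to reduce to a base case of size 1. The algorithm makes 4 recursive calls at each level.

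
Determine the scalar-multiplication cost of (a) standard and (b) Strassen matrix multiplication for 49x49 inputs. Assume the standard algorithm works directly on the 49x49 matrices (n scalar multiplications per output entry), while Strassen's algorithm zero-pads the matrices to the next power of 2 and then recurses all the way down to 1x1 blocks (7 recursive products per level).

Matrix multiplication for 49x49 matrices:

Strassen's algorithm requires power-of-2 dimensions. Pad 49x49 to 64x64 (next power of 2).

Standard algorithm: 49^3 = 117649 multiplications
Strassen's algorithm: 7^(log2(64)) = 7^6 = 117649 multiplications
Savings: 117649 - 117649 = 0 multiplications

Standard: 117649 multiplications (49^3). Strassen: 117649 multiplications (7^6, after padding to 64x64). Strassen reduces 8 recursive multiplications to 7 at each level.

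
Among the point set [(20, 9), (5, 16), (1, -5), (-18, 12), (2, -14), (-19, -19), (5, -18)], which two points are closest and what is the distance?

Computing all pairwise distances among 7 points:

d((20, 9), (5, 16)) = 16.5529
d((20, 9), (1, -5)) = 23.6008
d((20, 9), (-18, 12)) = 38.1182
d((20, 9), (2, -14)) = 29.2062
d((20, 9), (-19, -19)) = 48.0104
d((20, 9), (5, -18)) = 30.8869
d((5, 16), (1, -5)) = 21.3776
d((5, 16), (-18, 12)) = 23.3452
d((5, 16), (2, -14)) = 30.1496
d((5, 16), (-19, -19)) = 42.4382
d((5, 16), (5, -18)) = 34.0
d((1, -5), (-18, 12)) = 25.4951
d((1, -5), (2, -14)) = 9.0554
d((1, -5), (-19, -19)) = 24.4131
d((1, -5), (5, -18)) = 13.6015
d((-18, 12), (2, -14)) = 32.8024
d((-18, 12), (-19, -19)) = 31.0161
d((-18, 12), (5, -18)) = 37.8021
d((2, -14), (-19, -19)) = 21.587
d((2, -14), (5, -18)) = 5.0 <-- minimum
d((-19, -19), (5, -18)) = 24.0208

Closest pair: (2, -14) and (5, -18) with distance 5.0

The closest pair is (2, -14) and (5, -18) with Euclidean distance 5.0. For 7 points, brute-force pairwise comparison is shown above. For large n, the divide-and-conquer algorithm (sort by x, recurse on halves, check the dividing strip) achieves O(n log n).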